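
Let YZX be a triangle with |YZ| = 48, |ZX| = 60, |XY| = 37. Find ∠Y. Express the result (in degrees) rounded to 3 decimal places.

88.822

By the law of cosines, cos Y = (|XY|² + |YZ|² − |ZX|²) / (2·|XY|·|YZ|) ≈ 0.02055, so ∠Y ≈ 88.82°.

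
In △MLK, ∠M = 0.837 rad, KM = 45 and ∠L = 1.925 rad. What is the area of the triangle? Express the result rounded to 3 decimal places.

The third angle is ∠K = π − ∠M − ∠L = 0.380 rad.
Law of sines: LK = KM·sin M/sin L ≈ 35.631.
Law of sines: ML = KM·sin K/sin L ≈ 17.778.
Area = ½·KM·LK·sin K ≈ 297.06.

area ≈ 297.059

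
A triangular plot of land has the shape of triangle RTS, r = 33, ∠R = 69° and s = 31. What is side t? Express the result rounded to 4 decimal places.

26.9656

Law of sines: sin S = s·sin R/r ≈ 0.87700.
Since r ≥ s, only the acute value applies: ∠S ≈ 61.28°.
Then ∠T = 180° − ∠R − ∠S ≈ 49.72°.
Law of sines gives t = r·sin T/sin R ≈ 26.966.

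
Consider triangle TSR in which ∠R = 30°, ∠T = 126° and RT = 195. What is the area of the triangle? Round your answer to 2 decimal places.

The third angle is ∠S = 180° − ∠R − ∠T = 24.00°.
Law of sines: SR = RT·sin T/sin S ≈ 387.86.
Law of sines: TS = RT·sin R/sin S ≈ 239.71.
Area = ½·RT·SR·sin R ≈ 18908.

area ≈ 18908.35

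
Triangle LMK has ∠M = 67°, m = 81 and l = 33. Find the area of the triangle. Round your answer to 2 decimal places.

Law of sines: sin L = l·sin M/m ≈ 0.37502.
Since m ≥ l, only the acute value applies: ∠L ≈ 22.03°.
Then ∠K = 180° − ∠M − ∠L ≈ 90.97°.
Law of sines gives k = m·sin K/sin M ≈ 87.982.
Area = ½·m·l·sin K ≈ 1336.3.

1336.31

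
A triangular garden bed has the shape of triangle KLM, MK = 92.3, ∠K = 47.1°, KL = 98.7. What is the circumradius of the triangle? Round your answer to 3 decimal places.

By the law of cosines, LM² = MK² + KL² − 2·MK·KL·cos K = 5858.2, so LM ≈ 76.539.
Area = ½·MK·KL·sin K ≈ 3336.7.
Circumradius = LM/(2 sin K) ≈ 52.242.

R ≈ 52.242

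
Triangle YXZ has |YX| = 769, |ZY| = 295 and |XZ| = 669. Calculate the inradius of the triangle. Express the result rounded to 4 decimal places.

r ≈ 112.6963

Semiperimeter s = (669 + 295 + 769)/2 = 866.5.
Heron's formula: area = √(866.5·197.5·571.5·97.5) ≈ 97651.
Inradius = area/s = 97651/866.5 ≈ 112.7.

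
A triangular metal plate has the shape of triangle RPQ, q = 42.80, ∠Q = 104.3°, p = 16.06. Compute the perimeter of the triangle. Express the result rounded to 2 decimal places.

Law of sines: sin P = p·sin Q/q ≈ 0.36361.
Since q ≥ p, only the acute value applies: ∠P ≈ 21.32°.
Then ∠R = 180° − ∠Q − ∠P ≈ 54.38°.
Law of sines gives r = q·sin R/sin Q ≈ 35.904.
Semiperimeter s = (35.904+16.06+42.8)/2 = 47.382.
Perimeter = 35.904 + 16.06 + 42.8 = 94.764.

94.76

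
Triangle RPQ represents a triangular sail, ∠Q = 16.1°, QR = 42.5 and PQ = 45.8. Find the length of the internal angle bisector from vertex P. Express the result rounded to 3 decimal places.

t_P ≈ 16.660

By the law of cosines, RP² = PQ² + QR² − 2·PQ·QR·cos Q = 163.58, so RP ≈ 12.79.
Law of cosines again: cos P = (RP² + PQ² − QR²)/(2·RP·PQ) ≈ 0.38835, so ∠P ≈ 67.15°.
The bisector from P has length 2·RP·PQ·cos(∠P/2)/(RP+PQ) ≈ 16.66.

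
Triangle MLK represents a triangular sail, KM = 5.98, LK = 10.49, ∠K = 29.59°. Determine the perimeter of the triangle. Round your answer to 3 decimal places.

22.528

By the law of cosines, ML² = LK² + KM² − 2·LK·KM·cos K = 36.703, so ML ≈ 6.0583.
Semiperimeter s = (10.49+5.98+6.0583)/2 = 11.264.
Perimeter = 10.49 + 5.98 + 6.0583 = 22.528.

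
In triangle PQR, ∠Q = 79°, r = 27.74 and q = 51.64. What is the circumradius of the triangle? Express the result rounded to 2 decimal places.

26.30

Law of sines: sin R = r·sin Q/q ≈ 0.52731.
Since q ≥ r, only the acute value applies: ∠R ≈ 31.82°.
Then ∠P = 180° − ∠Q − ∠R ≈ 69.18°.
Law of sines gives p = q·sin P/sin Q ≈ 49.17.
Circumradius = q/(2 sin Q) ≈ 26.303.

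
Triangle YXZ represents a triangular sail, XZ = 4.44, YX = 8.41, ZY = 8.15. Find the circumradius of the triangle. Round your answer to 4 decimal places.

R ≈ 4.3037

By the law of cosines, cos Y = (ZY² + YX² − XZ²) / (2·ZY·YX) ≈ 0.85669, so ∠Y ≈ 31.05°.
Circumradius = XZ/(2 sin Y) ≈ 4.3037.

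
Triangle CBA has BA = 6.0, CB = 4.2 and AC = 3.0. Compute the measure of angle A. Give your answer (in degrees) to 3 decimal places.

By the law of cosines, cos A = (BA² + AC² − CB²) / (2·BA·AC) ≈ 0.76000, so ∠A ≈ 40.54°.

∠A ≈ 40.536°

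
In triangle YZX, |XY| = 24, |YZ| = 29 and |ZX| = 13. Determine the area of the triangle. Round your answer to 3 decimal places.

Semiperimeter s = (13 + 24 + 29)/2 = 33.
Heron's formula: area = √(33·20·9·4) ≈ 154.14.

154.143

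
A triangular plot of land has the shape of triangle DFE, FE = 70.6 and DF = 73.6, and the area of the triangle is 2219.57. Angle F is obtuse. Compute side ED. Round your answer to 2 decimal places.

125.71

From area = ½·DF·FE·sin F, we get sin F = 2·area/(DF·FE) ≈ 0.85431.
Taking the obtuse solution, ∠F ≈ 121.32°.
Law of cosines then gives ED ≈ 125.71.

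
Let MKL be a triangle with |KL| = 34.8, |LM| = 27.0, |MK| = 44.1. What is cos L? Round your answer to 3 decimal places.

-0.003

By the law of cosines, cos L = (|KL|² + |LM|² − |MK|²) / (2·|KL|·|LM|) ≈ -0.00254, so ∠L ≈ 90.15°.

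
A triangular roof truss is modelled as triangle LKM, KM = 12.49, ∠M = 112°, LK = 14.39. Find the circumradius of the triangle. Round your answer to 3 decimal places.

Law of sines: sin L = KM·sin M/LK ≈ 0.80476.
Since LK ≥ KM, only the acute value applies: ∠L ≈ 53.59°.
Then ∠K = 180° − ∠M − ∠L ≈ 14.41°.
Law of sines gives ML = LK·sin K/sin M ≈ 3.863.
Circumradius = LK/(2 sin M) ≈ 7.7601.

R ≈ 7.760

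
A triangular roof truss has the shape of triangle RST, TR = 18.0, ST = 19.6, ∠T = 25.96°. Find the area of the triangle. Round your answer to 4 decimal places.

area ≈ 77.2180

Area = ½·ST·TR·sin T ≈ 77.218.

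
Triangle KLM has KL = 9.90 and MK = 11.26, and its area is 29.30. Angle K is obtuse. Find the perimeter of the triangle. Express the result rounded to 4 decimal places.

perimeter ≈ 41.5182

From area = ½·MK·KL·sin K, we get sin K = 2·area/(MK·KL) ≈ 0.52568.
Taking the obtuse solution, ∠K ≈ 148.29°.
Law of cosines then gives LM ≈ 20.358.
Perimeter = 20.358 + 11.26 + 9.9 = 41.518.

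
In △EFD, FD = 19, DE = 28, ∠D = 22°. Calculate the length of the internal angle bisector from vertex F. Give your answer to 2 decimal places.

By the law of cosines, EF² = FD² + DE² − 2·FD·DE·cos D = 158.48, so EF ≈ 12.589.
Law of cosines again: cos F = (EF² + FD² − DE²)/(2·EF·FD) ≈ -0.55297, so ∠F ≈ 123.57°.
The bisector from F has length 2·EF·FD·cos(∠F/2)/(EF+FD) ≈ 7.1596.

7.16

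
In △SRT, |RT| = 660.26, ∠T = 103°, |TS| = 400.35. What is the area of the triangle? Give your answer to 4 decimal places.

Area = ½·|RT|·|TS|·sin T ≈ 1.2878e+05.

area ≈ 128780.0999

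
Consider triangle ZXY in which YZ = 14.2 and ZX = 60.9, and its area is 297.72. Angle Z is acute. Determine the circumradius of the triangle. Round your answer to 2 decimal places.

37.43

From area = ½·YZ·ZX·sin Z, we get sin Z = 2·area/(YZ·ZX) ≈ 0.68855.
Taking the acute solution, ∠Z ≈ 43.52°.
Law of cosines then gives XY ≈ 51.538.
Circumradius = XY/(2 sin Z) ≈ 37.425.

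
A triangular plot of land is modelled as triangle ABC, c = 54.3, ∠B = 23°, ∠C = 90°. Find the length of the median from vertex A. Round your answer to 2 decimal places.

m_A ≈ 32.78

The third angle is ∠A = 180° − ∠B − ∠C = 67.00°.
Law of sines: a = c·sin A/sin C ≈ 49.983.
Law of sines: b = c·sin B/sin C ≈ 21.217.
Median from A: ½√(2·b² + 2·c² − a²) ≈ 32.783.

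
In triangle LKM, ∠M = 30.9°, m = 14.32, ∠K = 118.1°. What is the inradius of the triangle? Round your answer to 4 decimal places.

The third angle is ∠L = 180° − ∠K − ∠M = 31.00°.
Law of sines: l = m·sin L/sin M ≈ 14.362.
Law of sines: k = m·sin K/sin M ≈ 24.598.
Area = ½·m·l·sin K ≈ 90.709.
Semiperimeter s = (14.362+24.598+14.32)/2 = 26.64.
Inradius = area/s = 90.709/26.64 ≈ 3.405.

r ≈ 3.4050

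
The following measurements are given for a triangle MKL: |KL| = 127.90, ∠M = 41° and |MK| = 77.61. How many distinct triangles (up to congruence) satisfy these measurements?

|MK|·sin M = 77.61·sin(41°) ≈ 50.92.
Since |KL| ≥ |MK|, exactly one triangle exists.

1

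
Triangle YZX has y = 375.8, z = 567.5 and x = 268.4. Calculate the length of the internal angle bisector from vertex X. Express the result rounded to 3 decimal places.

By the law of cosines, cos X = (y² + z² − x²) / (2·y·z) ≈ 0.91726, so ∠X ≈ 23.47°.
The bisector from X has length 2·y·z·cos(∠X/2)/(y+z) ≈ 442.72.

442.720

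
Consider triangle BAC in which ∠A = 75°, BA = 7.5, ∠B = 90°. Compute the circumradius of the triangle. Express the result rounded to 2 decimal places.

The third angle is ∠C = 180° − ∠B − ∠A = 15.00°.
Law of sines: AC = BA·sin B/sin C ≈ 28.978.
Law of sines: CB = BA·sin A/sin C ≈ 27.99.
Circumradius = BA/(2 sin C) ≈ 14.489.

R ≈ 14.49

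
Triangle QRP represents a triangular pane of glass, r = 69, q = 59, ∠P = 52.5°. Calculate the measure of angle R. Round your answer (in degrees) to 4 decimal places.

By the law of cosines, p² = q² + r² − 2·q·r·cos P = 3285.5, so p ≈ 57.319.
Law of cosines again: cos R = (p² + q² − r²)/(2·p·q) ≈ 0.29651, so ∠R ≈ 72.75°.

∠R ≈ 72.7521°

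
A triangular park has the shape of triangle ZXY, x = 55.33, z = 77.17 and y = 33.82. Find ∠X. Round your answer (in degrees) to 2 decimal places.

39.33

By the law of cosines, cos X = (y² + z² − x²) / (2·y·z) ≈ 0.77352, so ∠X ≈ 39.33°.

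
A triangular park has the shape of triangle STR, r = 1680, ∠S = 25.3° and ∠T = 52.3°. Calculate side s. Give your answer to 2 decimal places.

735.11

The third angle is ∠R = 180° − ∠S − ∠T = 102.40°.
Law of sines: s = r·sin S/sin R ≈ 735.11.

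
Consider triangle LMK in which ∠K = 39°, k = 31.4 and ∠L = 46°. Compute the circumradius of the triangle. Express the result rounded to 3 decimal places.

R ≈ 24.948

The third angle is ∠M = 180° − ∠K − ∠L = 95.00°.
Law of sines: l = k·sin L/sin K ≈ 35.892.
Law of sines: m = k·sin M/sin K ≈ 49.705.
Circumradius = k/(2 sin K) ≈ 24.948.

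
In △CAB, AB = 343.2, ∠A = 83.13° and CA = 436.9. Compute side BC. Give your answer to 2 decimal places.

522.30

By the law of cosines, BC² = CA² + AB² − 2·CA·AB·cos A = 2.728e+05, so BC ≈ 522.3.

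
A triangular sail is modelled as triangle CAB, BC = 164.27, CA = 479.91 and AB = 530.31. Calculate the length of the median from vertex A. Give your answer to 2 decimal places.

m_A ≈ 499.02

Median from A: ½√(2·CA² + 2·AB² − BC²) ≈ 499.02.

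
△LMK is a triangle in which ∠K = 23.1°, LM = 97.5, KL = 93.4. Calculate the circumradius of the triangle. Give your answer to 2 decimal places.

124.26

Law of sines: sin M = KL·sin K/LM ≈ 0.37584.
Since LM ≥ KL, only the acute value applies: ∠M ≈ 22.08°.
Then ∠L = 180° − ∠K − ∠M ≈ 134.82°.
Law of sines gives MK = LM·sin L/sin K ≈ 176.26.
Circumradius = LM/(2 sin K) ≈ 124.26.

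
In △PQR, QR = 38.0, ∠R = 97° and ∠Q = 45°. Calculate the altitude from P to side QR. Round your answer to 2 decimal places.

The third angle is ∠P = 180° − ∠Q − ∠R = 38.00°.
Law of sines: RP = QR·sin Q/sin P ≈ 43.644.
Law of sines: PQ = QR·sin R/sin P ≈ 61.262.
Area = ½·QR·RP·sin R ≈ 823.06.
The altitude from P has length 2·area/QR ≈ 43.319.

43.32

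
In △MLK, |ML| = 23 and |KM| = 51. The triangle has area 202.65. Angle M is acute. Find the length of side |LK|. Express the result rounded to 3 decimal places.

30.471

From area = ½·|KM|·|ML|·sin M, we get sin M = 2·area/(|KM|·|ML|) ≈ 0.34552.
Taking the acute solution, ∠M ≈ 20.21°.
Law of cosines then gives |LK| ≈ 30.471.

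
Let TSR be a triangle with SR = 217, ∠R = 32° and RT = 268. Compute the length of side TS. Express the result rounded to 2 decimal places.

142.39

By the law of cosines, TS² = SR² + RT² − 2·SR·RT·cos R = 20275, so TS ≈ 142.39.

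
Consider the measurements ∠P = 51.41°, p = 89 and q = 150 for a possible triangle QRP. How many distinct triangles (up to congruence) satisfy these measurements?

0

q·sin P = 150·sin(51.41°) ≈ 117.2.
Since p = 89 < 117.2 = q sin P, no triangle exists.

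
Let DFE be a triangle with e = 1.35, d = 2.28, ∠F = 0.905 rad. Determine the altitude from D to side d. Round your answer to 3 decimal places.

h_D ≈ 1.062

By the law of cosines, f² = e² + d² − 2·e·d·cos F = 3.2184, so f ≈ 1.794.
Area = ½·e·d·sin F ≈ 1.2103.
The altitude from D has length 2·area/d ≈ 1.0617.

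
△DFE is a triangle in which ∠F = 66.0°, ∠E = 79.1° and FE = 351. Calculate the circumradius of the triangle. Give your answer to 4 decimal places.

R ≈ 306.7400

The third angle is ∠D = 180° − ∠F − ∠E = 34.90°.
Law of sines: ED = FE·sin F/sin D ≈ 560.44.
Law of sines: DF = FE·sin E/sin D ≈ 602.41.
Circumradius = FE/(2 sin D) ≈ 306.74.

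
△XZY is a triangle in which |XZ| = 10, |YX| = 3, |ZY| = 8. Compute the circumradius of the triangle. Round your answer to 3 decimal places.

R ≈ 6.047

By the law of cosines, cos X = (|YX|² + |XZ|² − |ZY|²) / (2·|YX|·|XZ|) ≈ 0.75000, so ∠X ≈ 41.41°.
Circumradius = |ZY|/(2 sin X) ≈ 6.0474.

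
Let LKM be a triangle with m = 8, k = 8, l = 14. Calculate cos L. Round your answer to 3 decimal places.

cos L ≈ -0.531

By the law of cosines, cos L = (k² + m² − l²) / (2·k·m) ≈ -0.53125, so ∠L ≈ 122.09°.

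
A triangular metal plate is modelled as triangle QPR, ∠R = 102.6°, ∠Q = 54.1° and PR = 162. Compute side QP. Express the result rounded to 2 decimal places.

The third angle is ∠P = 180° − ∠R − ∠Q = 23.30°.
Law of sines: QP = PR·sin R/sin Q ≈ 195.17.

195.17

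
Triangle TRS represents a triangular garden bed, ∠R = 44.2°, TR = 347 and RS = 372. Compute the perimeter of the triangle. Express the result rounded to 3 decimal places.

perimeter ≈ 990.495

By the law of cosines, ST² = TR² + RS² − 2·TR·RS·cos R = 73710, so ST ≈ 271.5.
Semiperimeter s = (372+271.5+347)/2 = 495.25.
Perimeter = 372 + 271.5 + 347 = 990.5.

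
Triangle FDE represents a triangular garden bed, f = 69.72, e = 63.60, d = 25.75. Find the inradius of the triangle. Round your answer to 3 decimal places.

Semiperimeter s = (69.72 + 25.75 + 63.6)/2 = 79.535.
Heron's formula: area = √(79.535·9.815·53.785·15.935) ≈ 817.96.
Inradius = area/s = 817.96/79.535 ≈ 10.284.

10.284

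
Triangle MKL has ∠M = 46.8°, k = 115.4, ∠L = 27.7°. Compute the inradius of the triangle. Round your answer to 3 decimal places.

The third angle is ∠K = 180° − ∠L − ∠M = 105.50°.
Law of sines: m = k·sin M/sin K ≈ 87.298.
Law of sines: l = k·sin L/sin K ≈ 55.667.
Area = ½·k·m·sin L ≈ 2341.5.
Semiperimeter s = (87.298+115.4+55.667)/2 = 129.18.
Inradius = area/s = 2341.5/129.18 ≈ 18.125.

r ≈ 18.125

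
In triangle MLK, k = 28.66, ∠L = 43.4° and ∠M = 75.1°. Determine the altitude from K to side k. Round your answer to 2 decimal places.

The third angle is ∠K = 180° − ∠M − ∠L = 61.50°.
Law of sines: m = k·sin M/sin K ≈ 31.515.
Law of sines: l = k·sin L/sin K ≈ 22.407.
Area = ½·k·m·sin L ≈ 310.3.
The altitude from K has length 2·area/k ≈ 21.654.

h_K ≈ 21.65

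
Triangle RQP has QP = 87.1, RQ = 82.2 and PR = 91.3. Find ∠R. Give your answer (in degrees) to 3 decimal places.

59.994

By the law of cosines, cos R = (PR² + RQ² − QP²) / (2·PR·RQ) ≈ 0.50008, so ∠R ≈ 59.99°.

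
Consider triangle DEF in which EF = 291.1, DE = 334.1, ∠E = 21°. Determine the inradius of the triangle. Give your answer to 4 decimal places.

By the law of cosines, FD² = DE² + EF² − 2·DE·EF·cos E = 14768, so FD ≈ 121.53.
Area = ½·DE·EF·sin E ≈ 17427.
Semiperimeter s = (291.1+121.53+334.1)/2 = 373.36.
Inradius = area/s = 17427/373.36 ≈ 46.675.

r ≈ 46.6753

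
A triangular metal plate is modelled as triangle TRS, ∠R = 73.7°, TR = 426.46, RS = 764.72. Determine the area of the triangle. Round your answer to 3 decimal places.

Area = ½·TR·RS·sin R ≈ 1.5651e+05.

156507.046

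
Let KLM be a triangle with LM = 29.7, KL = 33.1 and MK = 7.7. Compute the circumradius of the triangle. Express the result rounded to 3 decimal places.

By the law of cosines, cos K = (MK² + KL² − LM²) / (2·MK·KL) ≈ 0.53519, so ∠K ≈ 57.64°.
Circumradius = LM/(2 sin K) ≈ 17.58.

R ≈ 17.580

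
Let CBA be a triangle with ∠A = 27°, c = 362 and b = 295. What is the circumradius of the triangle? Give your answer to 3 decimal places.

R ≈ 183.525

By the law of cosines, a² = c² + b² − 2·c·b·cos A = 27768, so a ≈ 166.64.
Area = ½·c·b·sin A ≈ 24241.
Circumradius = a/(2 sin A) ≈ 183.52.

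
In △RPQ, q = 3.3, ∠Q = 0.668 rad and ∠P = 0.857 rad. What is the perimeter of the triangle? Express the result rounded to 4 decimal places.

The third angle is ∠R = π − ∠P − ∠Q = 1.617 rad.
Law of sines: r = q·sin R/sin Q ≈ 5.322.
Law of sines: p = q·sin P/sin Q ≈ 4.027.
Semiperimeter s = (5.322+4.027+3.3)/2 = 6.3245.
Perimeter = 5.322 + 4.027 + 3.3 = 12.649.

perimeter ≈ 12.6490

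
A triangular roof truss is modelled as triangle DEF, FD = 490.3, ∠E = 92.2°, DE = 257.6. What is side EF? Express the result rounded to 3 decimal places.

407.405

Law of sines: sin F = DE·sin E/FD ≈ 0.52501.
Since FD ≥ DE, only the acute value applies: ∠F ≈ 31.67°.
Then ∠D = 180° − ∠E − ∠F ≈ 56.13°.
Law of sines gives EF = FD·sin D/sin E ≈ 407.41.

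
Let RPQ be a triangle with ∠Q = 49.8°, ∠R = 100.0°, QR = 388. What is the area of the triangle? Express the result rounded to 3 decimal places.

area ≈ 112558.191

The third angle is ∠P = 180° − ∠Q − ∠R = 30.20°.
Law of sines: PQ = QR·sin R/sin P ≈ 759.62.
Law of sines: RP = QR·sin Q/sin P ≈ 589.15.
Area = ½·QR·PQ·sin Q ≈ 1.1256e+05.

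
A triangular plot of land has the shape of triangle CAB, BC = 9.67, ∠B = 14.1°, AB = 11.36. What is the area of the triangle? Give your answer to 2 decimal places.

Area = ½·AB·BC·sin B ≈ 13.381.

area ≈ 13.38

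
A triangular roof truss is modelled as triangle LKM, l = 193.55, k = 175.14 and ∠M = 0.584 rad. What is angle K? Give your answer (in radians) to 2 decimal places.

1.11

By the law of cosines, m² = l² + k² − 2·l·k·cos M = 11575, so m ≈ 107.59.
Law of cosines again: cos K = (m² + l² − k²)/(2·m·l) ≈ 0.44091, so ∠K ≈ 1.114 rad.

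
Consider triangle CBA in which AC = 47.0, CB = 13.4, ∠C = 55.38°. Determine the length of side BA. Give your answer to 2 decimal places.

40.90

By the law of cosines, BA² = AC² + CB² − 2·AC·CB·cos C = 1672.9, so BA ≈ 40.902.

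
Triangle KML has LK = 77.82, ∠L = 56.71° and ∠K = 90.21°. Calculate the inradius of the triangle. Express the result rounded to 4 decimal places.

The third angle is ∠M = 180° − ∠L − ∠K = 33.08°.
Law of sines: ML = LK·sin K/sin M ≈ 142.58.
Law of sines: KM = LK·sin L/sin M ≈ 119.18.
Area = ½·LK·ML·sin L ≈ 4637.3.
Semiperimeter s = (142.58+77.82+119.18)/2 = 169.79.
Inradius = area/s = 4637.3/169.79 ≈ 27.312.

r ≈ 27.3122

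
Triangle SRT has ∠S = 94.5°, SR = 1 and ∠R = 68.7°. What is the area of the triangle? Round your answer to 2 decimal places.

area ≈ 1.61

The third angle is ∠T = 180° − ∠S − ∠R = 16.80°.
Law of sines: RT = SR·sin S/sin T ≈ 3.4492.
Law of sines: TS = SR·sin R/sin T ≈ 3.2235.
Area = ½·SR·RT·sin R ≈ 1.6068.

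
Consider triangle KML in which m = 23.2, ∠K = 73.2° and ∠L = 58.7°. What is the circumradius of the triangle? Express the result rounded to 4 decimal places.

R ≈ 15.5849

The third angle is ∠M = 180° − ∠L − ∠K = 48.10°.
Law of sines: k = m·sin K/sin M ≈ 29.839.
Law of sines: l = m·sin L/sin M ≈ 26.633.
Circumradius = m/(2 sin M) ≈ 15.585.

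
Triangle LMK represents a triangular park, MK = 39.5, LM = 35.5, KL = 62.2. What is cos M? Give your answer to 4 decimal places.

By the law of cosines, cos M = (LM² + MK² − KL²) / (2·LM·MK) ≈ -0.37381, so ∠M ≈ 111.95°.

-0.3738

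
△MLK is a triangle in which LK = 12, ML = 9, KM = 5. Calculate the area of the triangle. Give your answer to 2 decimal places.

Semiperimeter s = (12 + 5 + 9)/2 = 13.
Heron's formula: area = √(13·1·8·4) ≈ 20.396.

area ≈ 20.40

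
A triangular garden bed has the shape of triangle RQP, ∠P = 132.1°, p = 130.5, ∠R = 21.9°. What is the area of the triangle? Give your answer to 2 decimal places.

The third angle is ∠Q = 180° − ∠P − ∠R = 26.00°.
Law of sines: r = p·sin R/sin P ≈ 65.602.
Law of sines: q = p·sin Q/sin P ≈ 77.101.
Area = ½·p·r·sin Q ≈ 1876.5.

1876.45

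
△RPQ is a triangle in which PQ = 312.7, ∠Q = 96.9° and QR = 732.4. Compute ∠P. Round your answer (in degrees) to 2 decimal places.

∠P ≈ 61.14°

By the law of cosines, RP² = PQ² + QR² − 2·PQ·QR·cos Q = 6.8922e+05, so RP ≈ 830.19.
Law of cosines again: cos P = (RP² + PQ² − QR²)/(2·RP·PQ) ≈ 0.48265, so ∠P ≈ 61.14°.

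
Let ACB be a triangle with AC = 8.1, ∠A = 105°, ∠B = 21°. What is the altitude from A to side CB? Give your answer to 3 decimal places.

The third angle is ∠C = 180° − ∠B − ∠A = 54.00°.
Law of sines: CB = AC·sin A/sin B ≈ 21.832.
Law of sines: BA = AC·sin C/sin B ≈ 18.286.
Area = ½·AC·CB·sin C ≈ 71.534.
The altitude from A has length 2·area/CB ≈ 6.553.

h_A ≈ 6.553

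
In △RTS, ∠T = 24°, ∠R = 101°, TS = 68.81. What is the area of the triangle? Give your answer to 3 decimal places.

The third angle is ∠S = 180° − ∠R − ∠T = 55.00°.
Law of sines: SR = TS·sin T/sin R ≈ 28.511.
Law of sines: RT = TS·sin S/sin R ≈ 57.421.
Area = ½·TS·SR·sin S ≈ 803.53.

area ≈ 803.534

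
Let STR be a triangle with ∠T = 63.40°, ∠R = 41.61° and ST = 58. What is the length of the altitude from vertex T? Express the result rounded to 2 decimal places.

The third angle is ∠S = 180° − ∠T − ∠R = 74.99°.
Law of sines: TR = ST·sin S/sin R ≈ 84.362.
Law of sines: RS = ST·sin T/sin R ≈ 78.097.
Area = ½·ST·TR·sin T ≈ 2187.5.
The altitude from T has length 2·area/RS ≈ 56.021.

56.02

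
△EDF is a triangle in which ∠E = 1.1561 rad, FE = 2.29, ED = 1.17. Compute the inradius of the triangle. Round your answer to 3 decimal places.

0.440

By the law of cosines, DF² = FE² + ED² − 2·FE·ED·cos E = 4.454, so DF ≈ 2.1104.
Area = ½·FE·ED·sin E ≈ 1.2261.
Semiperimeter s = (2.1104+2.29+1.17)/2 = 2.7852.
Inradius = area/s = 1.2261/2.7852 ≈ 0.44022.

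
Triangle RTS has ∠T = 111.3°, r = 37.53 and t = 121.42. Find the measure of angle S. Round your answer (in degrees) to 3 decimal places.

∠S ≈ 51.963°

Law of sines: sin R = r·sin T/t ≈ 0.28798.
Since t ≥ r, only the acute value applies: ∠R ≈ 16.74°.
Then ∠S = 180° − ∠T − ∠R ≈ 51.96°.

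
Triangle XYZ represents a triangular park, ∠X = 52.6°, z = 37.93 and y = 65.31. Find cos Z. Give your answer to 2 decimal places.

0.81

By the law of cosines, x² = y² + z² − 2·y·z·cos X = 2694.9, so x ≈ 51.912.
Law of cosines again: cos Z = (x² + y² − z²)/(2·x·y) ≈ 0.81430, so ∠Z ≈ 35.48°.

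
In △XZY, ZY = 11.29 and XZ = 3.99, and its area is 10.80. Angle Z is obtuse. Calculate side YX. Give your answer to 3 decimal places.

From area = ½·XZ·ZY·sin Z, we get sin Z = 2·area/(XZ·ZY) ≈ 0.47950.
Taking the obtuse solution, ∠Z ≈ 151.35°.
Law of cosines then gives YX ≈ 14.915.

14.915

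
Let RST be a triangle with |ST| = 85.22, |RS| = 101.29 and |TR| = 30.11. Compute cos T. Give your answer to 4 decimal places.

By the law of cosines, cos T = (|ST|² + |TR|² − |RS|²) / (2·|ST|·|TR|) ≈ -0.40737, so ∠T ≈ 114.04°.

cos T ≈ -0.4074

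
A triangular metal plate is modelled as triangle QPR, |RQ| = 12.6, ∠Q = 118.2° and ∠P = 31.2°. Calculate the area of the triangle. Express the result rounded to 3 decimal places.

area ≈ 68.744

The third angle is ∠R = 180° − ∠Q − ∠P = 30.60°.
Law of sines: |PR| = |RQ|·sin Q/sin P ≈ 21.436.
Law of sines: |QP| = |RQ|·sin R/sin P ≈ 12.381.
Area = ½·|RQ|·|PR|·sin R ≈ 68.744.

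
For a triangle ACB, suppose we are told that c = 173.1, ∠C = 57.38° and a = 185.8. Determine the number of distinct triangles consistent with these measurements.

2

a·sin C = 185.8·sin(57.38°) ≈ 156.5.
Since a sin C < c < a (156.5 < 173.1 < 185.8), two triangles exist.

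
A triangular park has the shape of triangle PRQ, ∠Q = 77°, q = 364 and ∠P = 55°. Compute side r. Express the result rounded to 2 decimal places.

The third angle is ∠R = 180° − ∠Q − ∠P = 48.00°.
Law of sines: r = q·sin R/sin Q ≈ 277.62.

277.62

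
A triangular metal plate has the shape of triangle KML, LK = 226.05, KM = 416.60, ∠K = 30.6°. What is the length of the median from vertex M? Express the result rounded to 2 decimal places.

m_M ≈ 324.46

By the law of cosines, ML² = LK² + KM² − 2·LK·KM·cos K = 62538, so ML ≈ 250.08.
Median from M: ½√(2·KM² + 2·ML² − LK²) ≈ 324.46.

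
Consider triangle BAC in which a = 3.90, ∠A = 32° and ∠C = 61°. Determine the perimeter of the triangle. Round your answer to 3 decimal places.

The third angle is ∠B = 180° − ∠A − ∠C = 87.00°.
Law of sines: b = a·sin B/sin A ≈ 7.3495.
Law of sines: c = a·sin C/sin A ≈ 6.4369.
Semiperimeter s = (7.3495+3.9+6.4369)/2 = 8.8432.
Perimeter = 7.3495 + 3.9 + 6.4369 = 17.686.

17.686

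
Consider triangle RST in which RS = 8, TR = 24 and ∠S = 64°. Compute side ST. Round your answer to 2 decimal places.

26.40

Law of sines: sin T = RS·sin S/TR ≈ 0.29960.
Since TR ≥ RS, only the acute value applies: ∠T ≈ 17.43°.
Then ∠R = 180° − ∠S − ∠T ≈ 98.57°.
Law of sines gives ST = TR·sin R/sin S ≈ 26.405.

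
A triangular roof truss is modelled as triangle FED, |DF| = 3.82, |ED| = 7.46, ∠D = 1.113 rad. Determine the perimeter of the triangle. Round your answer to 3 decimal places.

perimeter ≈ 17.992

By the law of cosines, |FE|² = |ED|² + |DF|² − 2·|ED|·|DF|·cos D = 45.054, so |FE| ≈ 6.7122.
Semiperimeter s = (7.46+3.82+6.7122)/2 = 8.9961.
Perimeter = 7.46 + 3.82 + 6.7122 = 17.992.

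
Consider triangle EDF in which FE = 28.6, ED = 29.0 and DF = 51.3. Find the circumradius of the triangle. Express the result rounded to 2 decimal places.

31.67

By the law of cosines, cos E = (FE² + ED² − DF²) / (2·FE·ED) ≈ -0.58641, so ∠E ≈ 125.90°.
Circumradius = DF/(2 sin E) ≈ 31.666.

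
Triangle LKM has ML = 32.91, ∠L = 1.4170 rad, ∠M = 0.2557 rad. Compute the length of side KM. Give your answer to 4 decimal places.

The third angle is ∠K = π − ∠M − ∠L = 1.4689 rad.
Law of sines: KM = ML·sin L/sin K ≈ 32.691.

32.6911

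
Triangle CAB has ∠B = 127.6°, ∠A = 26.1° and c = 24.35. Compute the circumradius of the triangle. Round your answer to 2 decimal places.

The third angle is ∠C = 180° − ∠A − ∠B = 26.30°.
Law of sines: a = c·sin A/sin C ≈ 24.178.
Law of sines: b = c·sin B/sin C ≈ 43.542.
Circumradius = c/(2 sin C) ≈ 27.479.

R ≈ 27.48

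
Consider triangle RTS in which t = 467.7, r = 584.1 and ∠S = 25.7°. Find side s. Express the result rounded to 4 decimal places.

By the law of cosines, s² = r² + t² − 2·r·t·cos S = 67597, so s ≈ 259.99.

259.9947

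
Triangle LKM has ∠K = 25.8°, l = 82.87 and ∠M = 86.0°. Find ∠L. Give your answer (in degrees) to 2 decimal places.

68.20

The third angle is ∠L = 180° − ∠K − ∠M = 68.20°.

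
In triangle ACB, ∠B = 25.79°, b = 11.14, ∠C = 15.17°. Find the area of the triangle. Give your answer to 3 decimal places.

The third angle is ∠A = 180° − ∠C − ∠B = 139.04°.
Law of sines: a = b·sin A/sin B ≈ 16.785.
Law of sines: c = b·sin C/sin B ≈ 6.7004.
Area = ½·b·a·sin C ≈ 24.465.

area ≈ 24.465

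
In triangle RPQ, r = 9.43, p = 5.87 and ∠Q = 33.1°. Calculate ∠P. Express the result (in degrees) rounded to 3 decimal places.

By the law of cosines, q² = r² + p² − 2·r·p·cos Q = 30.639, so q ≈ 5.5353.
Law of cosines again: cos P = (q² + r² − p²)/(2·q·r) ≈ 0.81524, so ∠P ≈ 35.39°.

35.389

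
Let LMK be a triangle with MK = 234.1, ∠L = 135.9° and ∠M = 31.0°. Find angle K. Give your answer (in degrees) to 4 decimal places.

The third angle is ∠K = 180° − ∠L − ∠M = 13.10°.

∠K ≈ 13.1000°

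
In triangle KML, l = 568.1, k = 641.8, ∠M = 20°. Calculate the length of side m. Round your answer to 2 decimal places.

By the law of cosines, m² = l² + k² − 2·l·k·cos M = 49409, so m ≈ 222.28.

222.28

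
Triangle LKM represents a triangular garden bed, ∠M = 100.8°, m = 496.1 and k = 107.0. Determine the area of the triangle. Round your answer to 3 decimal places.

area ≈ 24425.738

Law of sines: sin K = k·sin M/m ≈ 0.21186.
Since m ≥ k, only the acute value applies: ∠K ≈ 12.23°.
Then ∠L = 180° − ∠M − ∠K ≈ 66.97°.
Law of sines gives l = m·sin L/sin M ≈ 464.79.
Area = ½·m·k·sin L ≈ 24426.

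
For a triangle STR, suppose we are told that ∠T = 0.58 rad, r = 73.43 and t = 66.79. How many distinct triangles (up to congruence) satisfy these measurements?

r·sin T = 73.43·sin(0.58 rad) ≈ 40.24.
Since r sin T < t < r (40.24 < 66.79 < 73.43), two triangles exist.

2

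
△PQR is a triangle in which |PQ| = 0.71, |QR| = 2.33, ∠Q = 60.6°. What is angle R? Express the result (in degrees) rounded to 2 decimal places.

By the law of cosines, |RP|² = |PQ|² + |QR|² − 2·|PQ|·|QR|·cos Q = 4.3088, so |RP| ≈ 2.0758.
Law of cosines again: cos R = (|QR|² + |RP|² − |PQ|²)/(2·|QR|·|RP|) ≈ 0.95457, so ∠R ≈ 17.34°.

∠R ≈ 17.34°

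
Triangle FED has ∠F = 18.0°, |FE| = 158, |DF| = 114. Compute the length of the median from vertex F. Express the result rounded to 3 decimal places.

m_F ≈ 134.370

By the law of cosines, |ED|² = |DF|² + |FE|² − 2·|DF|·|FE|·cos F = 3699.1, so |ED| ≈ 60.821.
Median from F: ½√(2·|DF|² + 2·|FE|² − |ED|²) ≈ 134.37.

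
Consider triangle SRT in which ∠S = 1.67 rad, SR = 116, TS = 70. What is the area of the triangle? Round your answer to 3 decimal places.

Area = ½·TS·SR·sin S ≈ 4040.

area ≈ 4040.038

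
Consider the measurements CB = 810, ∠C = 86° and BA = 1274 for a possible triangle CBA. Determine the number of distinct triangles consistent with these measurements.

CB·sin C = 810·sin(86°) ≈ 808.
Since BA ≥ CB, exactly one triangle exists.

1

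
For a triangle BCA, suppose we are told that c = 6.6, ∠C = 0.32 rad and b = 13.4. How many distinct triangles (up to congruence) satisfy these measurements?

b·sin C = 13.4·sin(0.32 rad) ≈ 4.215.
Since b sin C < c < b (4.215 < 6.6 < 13.4), two triangles exist.

2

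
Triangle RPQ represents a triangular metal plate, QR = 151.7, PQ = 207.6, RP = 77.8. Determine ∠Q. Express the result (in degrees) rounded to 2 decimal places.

By the law of cosines, cos Q = (PQ² + QR² − RP²) / (2·PQ·QR) ≈ 0.95351, so ∠Q ≈ 17.54°.

∠Q ≈ 17.54°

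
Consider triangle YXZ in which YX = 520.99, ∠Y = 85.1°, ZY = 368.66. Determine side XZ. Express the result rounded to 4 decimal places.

611.9878

By the law of cosines, XZ² = ZY² + YX² − 2·ZY·YX·cos Y = 3.7453e+05, so XZ ≈ 611.99.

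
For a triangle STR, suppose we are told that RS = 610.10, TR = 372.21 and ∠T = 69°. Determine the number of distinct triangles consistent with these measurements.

TR·sin T = 372.21·sin(69°) ≈ 347.5.
Since RS ≥ TR, exactly one triangle exists.

1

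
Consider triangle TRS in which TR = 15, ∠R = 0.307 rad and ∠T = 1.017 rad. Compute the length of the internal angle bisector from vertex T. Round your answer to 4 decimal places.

t_T ≈ 6.2261

The third angle is ∠S = π − ∠T − ∠R = 1.818 rad.
Law of sines: RS = TR·sin T/sin S ≈ 13.157.
Law of sines: ST = TR·sin R/sin S ≈ 4.6746.
The bisector from T has length 2·ST·TR·cos(∠T/2)/(ST+TR) ≈ 6.2261.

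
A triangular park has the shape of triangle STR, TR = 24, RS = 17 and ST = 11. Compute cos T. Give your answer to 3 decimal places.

cos T ≈ 0.773

By the law of cosines, cos T = (ST² + TR² − RS²) / (2·ST·TR) ≈ 0.77273, so ∠T ≈ 39.40°.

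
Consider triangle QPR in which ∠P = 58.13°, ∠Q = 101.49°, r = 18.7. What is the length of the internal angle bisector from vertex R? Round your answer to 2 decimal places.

t_R ≈ 48.09

The third angle is ∠R = 180° − ∠Q − ∠P = 20.38°.
Law of sines: q = r·sin Q/sin R ≈ 52.622.
Law of sines: p = r·sin P/sin R ≈ 45.603.
The bisector from R has length 2·q·p·cos(∠R/2)/(q+p) ≈ 48.091.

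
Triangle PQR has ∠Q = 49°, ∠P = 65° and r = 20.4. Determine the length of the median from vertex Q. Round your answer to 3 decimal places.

The third angle is ∠R = 180° − ∠P − ∠Q = 66.00°.
Law of sines: p = r·sin P/sin R ≈ 20.238.
Law of sines: q = r·sin Q/sin R ≈ 16.853.
Median from Q: ½√(2·r² + 2·p² − q²) ≈ 18.49.

18.490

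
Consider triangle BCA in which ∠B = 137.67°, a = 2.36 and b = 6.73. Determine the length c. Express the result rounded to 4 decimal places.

4.7950

Law of sines: sin A = a·sin B/b ≈ 0.23614.
Since b ≥ a, only the acute value applies: ∠A ≈ 13.66°.
Then ∠C = 180° − ∠B − ∠A ≈ 28.67°.
Law of sines gives c = b·sin C/sin B ≈ 4.795.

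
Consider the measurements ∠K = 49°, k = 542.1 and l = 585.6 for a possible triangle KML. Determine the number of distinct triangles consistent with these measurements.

2

l·sin K = 585.6·sin(49°) ≈ 442.
Since l sin K < k < l (442 < 542.1 < 585.6), two triangles exist.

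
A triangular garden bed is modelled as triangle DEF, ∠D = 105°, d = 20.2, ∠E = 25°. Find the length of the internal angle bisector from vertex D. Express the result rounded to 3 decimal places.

The third angle is ∠F = 180° − ∠D − ∠E = 50.00°.
Law of sines: e = d·sin E/sin D ≈ 8.838.
Law of sines: f = d·sin F/sin D ≈ 16.02.
The bisector from D has length 2·e·f·cos(∠D/2)/(e+f) ≈ 6.9347.

6.935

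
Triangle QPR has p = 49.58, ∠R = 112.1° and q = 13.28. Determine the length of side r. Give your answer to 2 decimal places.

55.95

By the law of cosines, r² = q² + p² − 2·q·p·cos R = 3130, so r ≈ 55.946.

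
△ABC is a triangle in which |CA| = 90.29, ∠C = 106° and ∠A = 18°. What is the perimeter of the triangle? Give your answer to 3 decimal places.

228.635

The third angle is ∠B = 180° − ∠C − ∠A = 56.00°.
Law of sines: |BC| = |CA|·sin A/sin B ≈ 33.655.
Law of sines: |AB| = |CA|·sin C/sin B ≈ 104.69.
Semiperimeter s = (33.655+90.29+104.69)/2 = 114.32.
Perimeter = 33.655 + 90.29 + 104.69 = 228.64.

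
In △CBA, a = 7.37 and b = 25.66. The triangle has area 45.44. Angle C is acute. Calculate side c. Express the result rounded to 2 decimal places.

From area = ½·b·a·sin C, we get sin C = 2·area/(b·a) ≈ 0.48056.
Taking the acute solution, ∠C ≈ 28.72°.
Law of cosines then gives c ≈ 19.521.

19.52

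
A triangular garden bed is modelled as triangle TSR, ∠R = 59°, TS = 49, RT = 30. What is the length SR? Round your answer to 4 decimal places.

57.1613

Law of sines: sin S = RT·sin R/TS ≈ 0.52480.
Since TS ≥ RT, only the acute value applies: ∠S ≈ 31.65°.
Then ∠T = 180° − ∠R − ∠S ≈ 89.35°.
Law of sines gives SR = TS·sin T/sin R ≈ 57.161.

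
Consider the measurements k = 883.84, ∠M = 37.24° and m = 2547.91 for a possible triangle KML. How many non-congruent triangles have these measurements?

k·sin M = 883.84·sin(37.24°) ≈ 534.9.
Since m ≥ k, exactly one triangle exists.

1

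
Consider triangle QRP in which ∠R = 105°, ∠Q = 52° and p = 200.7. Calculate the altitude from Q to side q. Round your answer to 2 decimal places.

The third angle is ∠P = 180° − ∠Q − ∠R = 23.00°.
Law of sines: q = p·sin Q/sin P ≈ 404.76.
Law of sines: r = p·sin R/sin P ≈ 496.15.
Area = ½·p·q·sin R ≈ 39234.
The altitude from Q has length 2·area/q ≈ 193.86.

h_Q ≈ 193.86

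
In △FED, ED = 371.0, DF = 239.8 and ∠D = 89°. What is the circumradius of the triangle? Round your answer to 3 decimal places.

By the law of cosines, FE² = ED² + DF² − 2·ED·DF·cos D = 1.9204e+05, so FE ≈ 438.22.
Area = ½·ED·DF·sin D ≈ 44476.
Circumradius = FE/(2 sin D) ≈ 219.15.

R ≈ 219.145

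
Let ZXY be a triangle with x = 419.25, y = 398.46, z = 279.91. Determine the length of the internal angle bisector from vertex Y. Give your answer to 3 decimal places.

By the law of cosines, cos Y = (z² + x² − y²) / (2·z·x) ≈ 0.40625, so ∠Y ≈ 66.03°.
The bisector from Y has length 2·z·x·cos(∠Y/2)/(z+x) ≈ 281.49.

281.489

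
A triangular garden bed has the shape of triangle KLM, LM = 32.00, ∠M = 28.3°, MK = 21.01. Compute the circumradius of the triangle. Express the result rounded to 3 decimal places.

R ≈ 17.695

By the law of cosines, KL² = LM² + MK² − 2·LM·MK·cos M = 281.5, so KL ≈ 16.778.
Area = ½·LM·MK·sin M ≈ 159.37.
Circumradius = KL/(2 sin M) ≈ 17.695.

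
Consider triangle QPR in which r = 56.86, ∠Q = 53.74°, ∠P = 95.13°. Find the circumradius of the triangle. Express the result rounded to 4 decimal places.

The third angle is ∠R = 180° − ∠Q − ∠P = 31.13°.
Law of sines: q = r·sin Q/sin R ≈ 88.685.
Law of sines: p = r·sin P/sin R ≈ 109.54.
Circumradius = r/(2 sin R) ≈ 54.992.

54.9923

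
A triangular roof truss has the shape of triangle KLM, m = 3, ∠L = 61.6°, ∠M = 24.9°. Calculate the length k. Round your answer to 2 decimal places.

The third angle is ∠K = 180° − ∠L − ∠M = 93.50°.
Law of sines: k = m·sin K/sin M ≈ 7.112.

7.11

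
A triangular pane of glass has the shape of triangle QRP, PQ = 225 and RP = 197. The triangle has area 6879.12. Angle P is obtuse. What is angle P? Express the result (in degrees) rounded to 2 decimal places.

161.92

From area = ½·RP·PQ·sin P, we get sin P = 2·area/(RP·PQ) ≈ 0.31039.
Taking the obtuse solution, ∠P ≈ 161.92°.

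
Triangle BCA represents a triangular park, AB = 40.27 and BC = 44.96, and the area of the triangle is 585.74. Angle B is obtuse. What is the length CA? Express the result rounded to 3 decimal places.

From area = ½·AB·BC·sin B, we get sin B = 2·area/(AB·BC) ≈ 0.64703.
Taking the obtuse solution, ∠B ≈ 139.68°.
Law of cosines then gives CA ≈ 80.025.

80.025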